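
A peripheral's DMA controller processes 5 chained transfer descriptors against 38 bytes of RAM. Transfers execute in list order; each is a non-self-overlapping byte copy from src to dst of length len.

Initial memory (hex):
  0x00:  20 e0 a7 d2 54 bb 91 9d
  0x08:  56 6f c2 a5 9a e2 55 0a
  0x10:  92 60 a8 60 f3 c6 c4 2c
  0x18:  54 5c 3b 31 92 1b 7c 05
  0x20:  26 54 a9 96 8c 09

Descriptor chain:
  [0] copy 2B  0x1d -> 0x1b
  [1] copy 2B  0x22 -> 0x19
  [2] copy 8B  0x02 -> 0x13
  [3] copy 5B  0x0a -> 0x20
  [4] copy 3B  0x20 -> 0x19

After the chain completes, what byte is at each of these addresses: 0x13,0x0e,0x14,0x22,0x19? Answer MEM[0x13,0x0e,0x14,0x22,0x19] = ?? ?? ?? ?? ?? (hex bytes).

[0] 0x1d->0x1b len=2 : 1b 7c
[1] 0x22->0x19 len=2 : a9 96
[2] 0x02->0x13 len=8 : a7 d2 54 bb 91 9d 56 6f
[3] 0x0a->0x20 len=5 : c2 a5 9a e2 55
[4] 0x20->0x19 len=3 : c2 a5 9a
query mem[0x13]=0xa7, mem[0x0e]=0x55, mem[0x14]=0xd2, mem[0x22]=0x9a, mem[0x19]=0xc2

MEM[0x13,0x0e,0x14,0x22,0x19] = a7 55 d2 9a c2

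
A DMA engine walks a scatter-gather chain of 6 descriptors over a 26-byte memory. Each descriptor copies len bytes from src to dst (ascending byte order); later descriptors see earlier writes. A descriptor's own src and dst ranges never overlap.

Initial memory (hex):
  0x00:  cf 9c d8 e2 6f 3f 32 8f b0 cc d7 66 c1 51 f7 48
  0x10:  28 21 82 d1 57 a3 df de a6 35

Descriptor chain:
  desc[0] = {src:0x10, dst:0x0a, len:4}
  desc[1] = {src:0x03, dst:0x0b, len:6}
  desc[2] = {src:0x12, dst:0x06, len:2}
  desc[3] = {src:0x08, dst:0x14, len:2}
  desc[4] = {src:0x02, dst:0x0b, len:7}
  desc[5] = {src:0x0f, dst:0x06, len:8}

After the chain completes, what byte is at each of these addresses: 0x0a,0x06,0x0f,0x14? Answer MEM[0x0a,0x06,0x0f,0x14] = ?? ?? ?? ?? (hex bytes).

MEM[0x0a,0x06,0x0f,0x14] = d1 82 82 b0

  after D0: wrote 4B at 0x0a = 282182d1
  after D1: wrote 6B at 0x0b = e26f3f328fb0
  after D2: wrote 2B at 0x06 = 82d1
  after D3: wrote 2B at 0x14 = b0cc
  after D4: wrote 7B at 0x0b = d8e26f3f82d1b0
  after D5: wrote 8B at 0x06 = 82d1b082d1b0ccdf
query mem[0x0a]=0xd1, mem[0x06]=0x82, mem[0x0f]=0x82, mem[0x14]=0xb0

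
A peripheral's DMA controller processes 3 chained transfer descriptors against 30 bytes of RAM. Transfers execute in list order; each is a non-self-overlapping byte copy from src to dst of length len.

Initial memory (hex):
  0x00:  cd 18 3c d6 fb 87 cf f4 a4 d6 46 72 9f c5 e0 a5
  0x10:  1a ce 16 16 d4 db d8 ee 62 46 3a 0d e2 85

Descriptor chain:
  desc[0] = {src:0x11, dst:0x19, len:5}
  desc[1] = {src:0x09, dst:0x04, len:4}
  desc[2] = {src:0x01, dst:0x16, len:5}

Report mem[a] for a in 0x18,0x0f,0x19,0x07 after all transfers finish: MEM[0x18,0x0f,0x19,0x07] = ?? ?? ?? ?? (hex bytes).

MEM[0x18,0x0f,0x19,0x07] = d6 a5 d6 9f

#0 dst[0x19+5] := {0xce,0x16,0x16,0xd4,0xdb}
#1 dst[0x04+4] := {0xd6,0x46,0x72,0x9f}
#2 dst[0x16+5] := {0x18,0x3c,0xd6,0xd6,0x46}
query mem[0x18]=0xd6, mem[0x0f]=0xa5, mem[0x19]=0xd6, mem[0x07]=0x9f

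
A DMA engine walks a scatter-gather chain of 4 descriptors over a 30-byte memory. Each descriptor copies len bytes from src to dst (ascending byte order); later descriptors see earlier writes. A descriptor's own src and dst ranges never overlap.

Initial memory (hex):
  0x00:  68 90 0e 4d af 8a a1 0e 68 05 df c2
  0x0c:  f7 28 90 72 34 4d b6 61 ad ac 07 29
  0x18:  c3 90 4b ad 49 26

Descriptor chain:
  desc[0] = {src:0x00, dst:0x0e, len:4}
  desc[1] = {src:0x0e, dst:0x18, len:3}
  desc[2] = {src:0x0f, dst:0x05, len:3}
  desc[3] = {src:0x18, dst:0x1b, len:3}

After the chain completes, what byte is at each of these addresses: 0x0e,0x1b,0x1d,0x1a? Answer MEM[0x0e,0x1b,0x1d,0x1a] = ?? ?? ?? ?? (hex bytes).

MEM[0x0e,0x1b,0x1d,0x1a] = 68 68 0e 0e

D0: mem[0x0e..0x11] <- [68 90 0e 4d]
D1: mem[0x18..0x1a] <- [68 90 0e]
D2: mem[0x05..0x07] <- [90 0e 4d]
D3: mem[0x1b..0x1d] <- [68 90 0e]
query mem[0x0e]=0x68, mem[0x1b]=0x68, mem[0x1d]=0x0e, mem[0x1a]=0x0e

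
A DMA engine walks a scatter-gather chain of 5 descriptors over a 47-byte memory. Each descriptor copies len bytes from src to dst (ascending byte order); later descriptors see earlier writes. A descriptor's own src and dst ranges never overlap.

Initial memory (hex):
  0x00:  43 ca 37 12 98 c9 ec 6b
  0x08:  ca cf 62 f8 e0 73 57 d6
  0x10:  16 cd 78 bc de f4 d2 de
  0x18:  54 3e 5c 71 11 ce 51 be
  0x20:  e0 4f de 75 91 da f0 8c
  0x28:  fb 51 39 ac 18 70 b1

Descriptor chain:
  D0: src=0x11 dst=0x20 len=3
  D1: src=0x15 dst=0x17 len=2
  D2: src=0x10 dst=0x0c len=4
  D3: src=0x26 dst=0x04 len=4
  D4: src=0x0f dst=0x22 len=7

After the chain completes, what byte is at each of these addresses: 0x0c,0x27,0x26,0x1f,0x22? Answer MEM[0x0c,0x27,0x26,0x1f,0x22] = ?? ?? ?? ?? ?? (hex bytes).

#0 dst[0x20+3] := {0xcd,0x78,0xbc}
#1 dst[0x17+2] := {0xf4,0xd2}
#2 dst[0x0c+4] := {0x16,0xcd,0x78,0xbc}
#3 dst[0x04+4] := {0xf0,0x8c,0xfb,0x51}
#4 dst[0x22+7] := {0xbc,0x16,0xcd,0x78,0xbc,0xde,0xf4}
query mem[0x0c]=0x16, mem[0x27]=0xde, mem[0x26]=0xbc, mem[0x1f]=0xbe, mem[0x22]=0xbc

MEM[0x0c,0x27,0x26,0x1f,0x22] = 16 de bc be bc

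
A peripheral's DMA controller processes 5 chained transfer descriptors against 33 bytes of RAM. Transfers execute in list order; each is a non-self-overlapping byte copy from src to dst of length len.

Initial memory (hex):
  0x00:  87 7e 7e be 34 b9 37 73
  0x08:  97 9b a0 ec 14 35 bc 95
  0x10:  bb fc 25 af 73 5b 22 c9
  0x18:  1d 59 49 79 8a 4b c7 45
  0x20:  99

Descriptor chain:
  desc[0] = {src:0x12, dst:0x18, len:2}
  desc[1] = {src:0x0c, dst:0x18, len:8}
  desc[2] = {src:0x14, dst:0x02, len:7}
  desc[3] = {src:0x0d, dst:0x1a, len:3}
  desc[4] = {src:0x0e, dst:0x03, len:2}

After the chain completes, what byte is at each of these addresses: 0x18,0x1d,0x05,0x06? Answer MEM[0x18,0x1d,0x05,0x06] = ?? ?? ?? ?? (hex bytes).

MEM[0x18,0x1d,0x05,0x06] = 14 fc c9 14

D0: mem[0x18..0x19] <- [25 af]
D1: mem[0x18..0x1f] <- [14 35 bc 95 bb fc 25 af]
D2: mem[0x02..0x08] <- [73 5b 22 c9 14 35 bc]
D3: mem[0x1a..0x1c] <- [35 bc 95]
D4: mem[0x03..0x04] <- [bc 95]
query mem[0x18]=0x14, mem[0x1d]=0xfc, mem[0x05]=0xc9, mem[0x06]=0x14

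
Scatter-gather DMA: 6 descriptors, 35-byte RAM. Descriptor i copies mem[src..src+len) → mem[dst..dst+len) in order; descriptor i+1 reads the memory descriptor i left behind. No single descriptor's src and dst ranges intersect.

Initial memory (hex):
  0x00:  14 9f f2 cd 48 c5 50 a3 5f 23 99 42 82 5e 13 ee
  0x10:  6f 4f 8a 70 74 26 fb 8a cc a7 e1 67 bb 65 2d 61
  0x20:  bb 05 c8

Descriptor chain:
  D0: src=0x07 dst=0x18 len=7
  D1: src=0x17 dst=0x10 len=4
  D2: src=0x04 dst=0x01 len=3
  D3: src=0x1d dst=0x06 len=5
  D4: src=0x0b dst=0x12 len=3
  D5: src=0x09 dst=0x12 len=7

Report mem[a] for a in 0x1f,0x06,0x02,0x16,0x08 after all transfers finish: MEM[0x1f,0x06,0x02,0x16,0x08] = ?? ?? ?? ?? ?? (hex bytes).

#0 dst[0x18+7] := {0xa3,0x5f,0x23,0x99,0x42,0x82,0x5e}
#1 dst[0x10+4] := {0x8a,0xa3,0x5f,0x23}
#2 dst[0x01+3] := {0x48,0xc5,0x50}
#3 dst[0x06+5] := {0x82,0x5e,0x61,0xbb,0x05}
#4 dst[0x12+3] := {0x42,0x82,0x5e}
#5 dst[0x12+7] := {0xbb,0x05,0x42,0x82,0x5e,0x13,0xee}
query mem[0x1f]=0x61, mem[0x06]=0x82, mem[0x02]=0xc5, mem[0x16]=0x5e, mem[0x08]=0x61

MEM[0x1f,0x06,0x02,0x16,0x08] = 61 82 c5 5e 61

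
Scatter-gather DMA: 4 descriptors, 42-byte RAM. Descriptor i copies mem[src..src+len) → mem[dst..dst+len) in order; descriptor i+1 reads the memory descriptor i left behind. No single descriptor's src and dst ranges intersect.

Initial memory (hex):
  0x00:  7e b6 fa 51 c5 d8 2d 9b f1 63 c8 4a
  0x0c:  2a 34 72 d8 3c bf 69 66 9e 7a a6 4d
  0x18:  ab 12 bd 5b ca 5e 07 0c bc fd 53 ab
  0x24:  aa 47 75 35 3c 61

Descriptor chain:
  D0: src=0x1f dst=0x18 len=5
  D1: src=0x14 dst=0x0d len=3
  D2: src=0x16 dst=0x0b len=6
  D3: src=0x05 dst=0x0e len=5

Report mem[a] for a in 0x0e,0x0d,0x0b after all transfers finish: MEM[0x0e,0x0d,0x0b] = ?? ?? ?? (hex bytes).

[0] 0x1f->0x18 len=5 : 0c bc fd 53 ab
[1] 0x14->0x0d len=3 : 9e 7a a6
[2] 0x16->0x0b len=6 : a6 4d 0c bc fd 53
[3] 0x05->0x0e len=5 : d8 2d 9b f1 63
query mem[0x0e]=0xd8, mem[0x0d]=0x0c, mem[0x0b]=0xa6

MEM[0x0e,0x0d,0x0b] = d8 0c a6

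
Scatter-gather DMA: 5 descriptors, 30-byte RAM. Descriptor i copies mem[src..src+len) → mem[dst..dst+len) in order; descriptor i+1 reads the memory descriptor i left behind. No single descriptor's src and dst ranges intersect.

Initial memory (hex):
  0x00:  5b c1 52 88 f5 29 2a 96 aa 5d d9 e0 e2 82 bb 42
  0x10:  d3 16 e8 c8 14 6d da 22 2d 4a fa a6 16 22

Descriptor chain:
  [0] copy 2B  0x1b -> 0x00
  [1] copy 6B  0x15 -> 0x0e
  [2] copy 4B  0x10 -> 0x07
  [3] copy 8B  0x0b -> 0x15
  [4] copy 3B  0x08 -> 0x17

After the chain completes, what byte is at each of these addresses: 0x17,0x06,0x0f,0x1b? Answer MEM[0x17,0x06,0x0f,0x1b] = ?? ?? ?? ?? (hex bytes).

  after D0: wrote 2B at 0x00 = a616
  after D1: wrote 6B at 0x0e = 6dda222d4afa
  after D2: wrote 4B at 0x07 = 222d4afa
  after D3: wrote 8B at 0x15 = e0e2826dda222d4a
  after D4: wrote 3B at 0x17 = 2d4afa
query mem[0x17]=0x2d, mem[0x06]=0x2a, mem[0x0f]=0xda, mem[0x1b]=0x2d

MEM[0x17,0x06,0x0f,0x1b] = 2d 2a da 2d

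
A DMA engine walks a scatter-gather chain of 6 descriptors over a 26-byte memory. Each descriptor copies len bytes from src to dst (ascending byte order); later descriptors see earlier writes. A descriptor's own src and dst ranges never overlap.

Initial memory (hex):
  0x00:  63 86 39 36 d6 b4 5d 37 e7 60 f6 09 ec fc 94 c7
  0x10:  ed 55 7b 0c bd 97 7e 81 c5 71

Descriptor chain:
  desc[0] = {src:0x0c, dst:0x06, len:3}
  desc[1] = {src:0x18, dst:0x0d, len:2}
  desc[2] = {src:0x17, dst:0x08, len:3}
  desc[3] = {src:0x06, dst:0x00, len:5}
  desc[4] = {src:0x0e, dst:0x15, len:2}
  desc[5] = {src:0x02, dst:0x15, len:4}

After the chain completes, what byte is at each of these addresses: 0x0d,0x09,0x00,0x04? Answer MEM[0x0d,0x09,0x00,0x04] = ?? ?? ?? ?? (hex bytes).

MEM[0x0d,0x09,0x00,0x04] = c5 c5 ec 71

  after D0: wrote 3B at 0x06 = ecfc94
  after D1: wrote 2B at 0x0d = c571
  after D2: wrote 3B at 0x08 = 81c571
  after D3: wrote 5B at 0x00 = ecfc81c571
  after D4: wrote 2B at 0x15 = 71c7
  after D5: wrote 4B at 0x15 = 81c571b4
query mem[0x0d]=0xc5, mem[0x09]=0xc5, mem[0x00]=0xec, mem[0x04]=0x71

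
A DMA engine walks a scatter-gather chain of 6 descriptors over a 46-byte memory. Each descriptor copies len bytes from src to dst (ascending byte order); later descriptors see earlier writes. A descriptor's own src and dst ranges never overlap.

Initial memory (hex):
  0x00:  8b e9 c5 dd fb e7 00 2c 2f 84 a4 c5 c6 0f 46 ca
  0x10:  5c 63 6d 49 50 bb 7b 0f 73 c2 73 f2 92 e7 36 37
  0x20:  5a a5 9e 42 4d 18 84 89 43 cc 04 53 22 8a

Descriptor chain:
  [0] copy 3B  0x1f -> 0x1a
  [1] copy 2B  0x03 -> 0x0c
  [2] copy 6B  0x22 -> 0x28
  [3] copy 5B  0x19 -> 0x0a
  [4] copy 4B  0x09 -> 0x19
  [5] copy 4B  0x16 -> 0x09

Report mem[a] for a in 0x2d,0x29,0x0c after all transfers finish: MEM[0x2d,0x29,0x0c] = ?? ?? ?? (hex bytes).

MEM[0x2d,0x29,0x0c] = 89 42 84

[0] 0x1f->0x1a len=3 : 37 5a a5
[1] 0x03->0x0c len=2 : dd fb
[2] 0x22->0x28 len=6 : 9e 42 4d 18 84 89
[3] 0x19->0x0a len=5 : c2 37 5a a5 e7
[4] 0x09->0x19 len=4 : 84 c2 37 5a
[5] 0x16->0x09 len=4 : 7b 0f 73 84
query mem[0x2d]=0x89, mem[0x29]=0x42, mem[0x0c]=0x84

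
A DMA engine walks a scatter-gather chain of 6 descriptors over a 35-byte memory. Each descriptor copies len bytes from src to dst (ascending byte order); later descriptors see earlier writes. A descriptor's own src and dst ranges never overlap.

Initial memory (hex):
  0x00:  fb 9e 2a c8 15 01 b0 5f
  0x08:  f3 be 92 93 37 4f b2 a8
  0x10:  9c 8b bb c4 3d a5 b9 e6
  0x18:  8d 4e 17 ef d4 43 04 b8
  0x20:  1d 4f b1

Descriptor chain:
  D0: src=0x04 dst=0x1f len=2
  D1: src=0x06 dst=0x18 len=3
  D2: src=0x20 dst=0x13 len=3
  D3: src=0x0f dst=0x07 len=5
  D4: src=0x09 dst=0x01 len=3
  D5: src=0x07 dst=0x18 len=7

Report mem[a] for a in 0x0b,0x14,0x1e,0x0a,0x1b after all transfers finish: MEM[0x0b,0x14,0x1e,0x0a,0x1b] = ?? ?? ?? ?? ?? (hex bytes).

MEM[0x0b,0x14,0x1e,0x0a,0x1b] = 01 4f 4f bb bb

D0: mem[0x1f..0x20] <- [15 01]
D1: mem[0x18..0x1a] <- [b0 5f f3]
D2: mem[0x13..0x15] <- [01 4f b1]
D3: mem[0x07..0x0b] <- [a8 9c 8b bb 01]
D4: mem[0x01..0x03] <- [8b bb 01]
D5: mem[0x18..0x1e] <- [a8 9c 8b bb 01 37 4f]
query mem[0x0b]=0x01, mem[0x14]=0x4f, mem[0x1e]=0x4f, mem[0x0a]=0xbb, mem[0x1b]=0xbb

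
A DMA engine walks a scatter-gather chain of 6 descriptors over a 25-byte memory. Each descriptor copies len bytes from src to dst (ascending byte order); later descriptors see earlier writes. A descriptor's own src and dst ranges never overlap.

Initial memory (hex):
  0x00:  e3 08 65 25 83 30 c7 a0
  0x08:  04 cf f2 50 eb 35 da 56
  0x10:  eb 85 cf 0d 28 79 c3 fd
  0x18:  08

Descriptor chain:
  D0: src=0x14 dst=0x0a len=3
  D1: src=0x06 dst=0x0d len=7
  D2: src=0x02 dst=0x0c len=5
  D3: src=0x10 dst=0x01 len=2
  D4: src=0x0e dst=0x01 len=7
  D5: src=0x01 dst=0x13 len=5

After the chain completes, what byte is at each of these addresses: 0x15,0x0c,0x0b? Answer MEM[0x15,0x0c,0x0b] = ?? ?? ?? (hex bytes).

MEM[0x15,0x0c,0x0b] = c7 65 79

D0: mem[0x0a..0x0c] <- [28 79 c3]
D1: mem[0x0d..0x13] <- [c7 a0 04 cf 28 79 c3]
D2: mem[0x0c..0x10] <- [65 25 83 30 c7]
D3: mem[0x01..0x02] <- [c7 28]
D4: mem[0x01..0x07] <- [83 30 c7 28 79 c3 28]
D5: mem[0x13..0x17] <- [83 30 c7 28 79]
query mem[0x15]=0xc7, mem[0x0c]=0x65, mem[0x0b]=0x79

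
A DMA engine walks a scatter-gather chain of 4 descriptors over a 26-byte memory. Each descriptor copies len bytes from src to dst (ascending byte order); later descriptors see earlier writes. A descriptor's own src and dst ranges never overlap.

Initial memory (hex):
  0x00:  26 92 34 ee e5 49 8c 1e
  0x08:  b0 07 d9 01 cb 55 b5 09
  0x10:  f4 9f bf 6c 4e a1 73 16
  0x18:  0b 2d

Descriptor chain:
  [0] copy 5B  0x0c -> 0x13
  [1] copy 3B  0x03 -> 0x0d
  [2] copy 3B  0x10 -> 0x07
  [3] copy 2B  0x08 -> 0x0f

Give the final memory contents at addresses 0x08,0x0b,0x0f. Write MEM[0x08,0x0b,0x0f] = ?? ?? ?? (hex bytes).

D0: mem[0x13..0x17] <- [cb 55 b5 09 f4]
D1: mem[0x0d..0x0f] <- [ee e5 49]
D2: mem[0x07..0x09] <- [f4 9f bf]
D3: mem[0x0f..0x10] <- [9f bf]
query mem[0x08]=0x9f, mem[0x0b]=0x01, mem[0x0f]=0x9f

MEM[0x08,0x0b,0x0f] = 9f 01 9f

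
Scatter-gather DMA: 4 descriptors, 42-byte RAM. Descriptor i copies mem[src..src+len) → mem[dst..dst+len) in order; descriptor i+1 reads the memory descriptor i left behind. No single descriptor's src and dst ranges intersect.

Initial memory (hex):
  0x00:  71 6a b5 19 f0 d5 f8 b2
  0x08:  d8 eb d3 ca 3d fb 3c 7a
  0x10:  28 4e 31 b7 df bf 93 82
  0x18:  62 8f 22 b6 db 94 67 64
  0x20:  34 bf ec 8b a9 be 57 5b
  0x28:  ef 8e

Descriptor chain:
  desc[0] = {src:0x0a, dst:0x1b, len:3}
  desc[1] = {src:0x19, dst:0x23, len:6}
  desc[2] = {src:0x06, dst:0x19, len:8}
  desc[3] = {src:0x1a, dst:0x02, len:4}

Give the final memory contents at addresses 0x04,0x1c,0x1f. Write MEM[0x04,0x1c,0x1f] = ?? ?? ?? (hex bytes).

MEM[0x04,0x1c,0x1f] = eb eb 3d

#0 dst[0x1b+3] := {0xd3,0xca,0x3d}
#1 dst[0x23+6] := {0x8f,0x22,0xd3,0xca,0x3d,0x67}
#2 dst[0x19+8] := {0xf8,0xb2,0xd8,0xeb,0xd3,0xca,0x3d,0xfb}
#3 dst[0x02+4] := {0xb2,0xd8,0xeb,0xd3}
query mem[0x04]=0xeb, mem[0x1c]=0xeb, mem[0x1f]=0x3d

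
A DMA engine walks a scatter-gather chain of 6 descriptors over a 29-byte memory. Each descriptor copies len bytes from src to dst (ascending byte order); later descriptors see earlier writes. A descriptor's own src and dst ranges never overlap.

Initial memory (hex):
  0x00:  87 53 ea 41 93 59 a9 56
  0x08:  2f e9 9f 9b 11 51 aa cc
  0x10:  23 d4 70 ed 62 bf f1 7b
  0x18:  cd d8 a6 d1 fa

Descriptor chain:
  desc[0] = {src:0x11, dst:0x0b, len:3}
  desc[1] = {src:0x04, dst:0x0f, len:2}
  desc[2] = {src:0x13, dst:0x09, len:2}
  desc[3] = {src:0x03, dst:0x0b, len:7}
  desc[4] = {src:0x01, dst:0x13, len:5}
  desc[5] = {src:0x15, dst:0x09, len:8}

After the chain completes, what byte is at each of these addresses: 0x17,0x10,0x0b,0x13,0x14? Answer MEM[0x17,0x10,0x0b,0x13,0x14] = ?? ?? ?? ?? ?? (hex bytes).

MEM[0x17,0x10,0x0b,0x13,0x14] = 59 fa 59 53 ea

[0] 0x11->0x0b len=3 : d4 70 ed
[1] 0x04->0x0f len=2 : 93 59
[2] 0x13->0x09 len=2 : ed 62
[3] 0x03->0x0b len=7 : 41 93 59 a9 56 2f ed
[4] 0x01->0x13 len=5 : 53 ea 41 93 59
[5] 0x15->0x09 len=8 : 41 93 59 cd d8 a6 d1 fa
query mem[0x17]=0x59, mem[0x10]=0xfa, mem[0x0b]=0x59, mem[0x13]=0x53, mem[0x14]=0xea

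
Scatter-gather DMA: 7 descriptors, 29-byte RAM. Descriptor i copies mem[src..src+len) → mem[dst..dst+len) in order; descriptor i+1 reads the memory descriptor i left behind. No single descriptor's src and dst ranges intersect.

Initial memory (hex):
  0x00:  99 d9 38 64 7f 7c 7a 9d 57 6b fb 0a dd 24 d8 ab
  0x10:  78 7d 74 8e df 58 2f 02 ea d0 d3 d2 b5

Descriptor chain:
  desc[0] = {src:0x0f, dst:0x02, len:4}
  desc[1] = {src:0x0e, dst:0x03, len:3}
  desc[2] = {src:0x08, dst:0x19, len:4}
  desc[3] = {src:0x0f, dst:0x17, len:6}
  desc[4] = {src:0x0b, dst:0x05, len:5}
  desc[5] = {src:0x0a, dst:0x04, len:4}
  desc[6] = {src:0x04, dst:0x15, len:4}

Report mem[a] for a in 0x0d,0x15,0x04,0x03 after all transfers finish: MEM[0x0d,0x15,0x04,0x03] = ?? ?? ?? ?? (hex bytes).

MEM[0x0d,0x15,0x04,0x03] = 24 fb fb d8

[0] 0x0f->0x02 len=4 : ab 78 7d 74
[1] 0x0e->0x03 len=3 : d8 ab 78
[2] 0x08->0x19 len=4 : 57 6b fb 0a
[3] 0x0f->0x17 len=6 : ab 78 7d 74 8e df
[4] 0x0b->0x05 len=5 : 0a dd 24 d8 ab
[5] 0x0a->0x04 len=4 : fb 0a dd 24
[6] 0x04->0x15 len=4 : fb 0a dd 24
query mem[0x0d]=0x24, mem[0x15]=0xfb, mem[0x04]=0xfb, mem[0x03]=0xd8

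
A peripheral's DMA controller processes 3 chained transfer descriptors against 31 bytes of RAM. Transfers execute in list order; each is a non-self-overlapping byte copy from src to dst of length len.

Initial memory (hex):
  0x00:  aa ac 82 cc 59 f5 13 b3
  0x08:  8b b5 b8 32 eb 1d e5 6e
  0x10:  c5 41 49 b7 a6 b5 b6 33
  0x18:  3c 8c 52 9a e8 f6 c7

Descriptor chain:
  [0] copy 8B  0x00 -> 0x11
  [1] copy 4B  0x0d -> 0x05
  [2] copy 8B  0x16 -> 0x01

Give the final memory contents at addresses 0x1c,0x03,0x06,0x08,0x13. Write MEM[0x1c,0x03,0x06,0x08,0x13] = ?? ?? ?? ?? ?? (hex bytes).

  after D0: wrote 8B at 0x11 = aaac82cc59f513b3
  after D1: wrote 4B at 0x05 = 1de56ec5
  after D2: wrote 8B at 0x01 = f513b38c529ae8f6
query mem[0x1c]=0xe8, mem[0x03]=0xb3, mem[0x06]=0x9a, mem[0x08]=0xf6, mem[0x13]=0x82

MEM[0x1c,0x03,0x06,0x08,0x13] = e8 b3 9a f6 82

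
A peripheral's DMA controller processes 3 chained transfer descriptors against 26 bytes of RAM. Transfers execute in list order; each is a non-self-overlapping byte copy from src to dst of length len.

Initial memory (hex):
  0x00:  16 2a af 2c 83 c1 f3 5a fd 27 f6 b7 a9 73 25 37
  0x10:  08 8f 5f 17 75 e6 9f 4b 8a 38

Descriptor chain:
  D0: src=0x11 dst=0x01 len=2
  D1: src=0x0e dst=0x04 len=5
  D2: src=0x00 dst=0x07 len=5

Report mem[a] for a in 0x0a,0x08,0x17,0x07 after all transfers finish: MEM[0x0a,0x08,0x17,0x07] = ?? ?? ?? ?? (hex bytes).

  after D0: wrote 2B at 0x01 = 8f5f
  after D1: wrote 5B at 0x04 = 2537088f5f
  after D2: wrote 5B at 0x07 = 168f5f2c25
query mem[0x0a]=0x2c, mem[0x08]=0x8f, mem[0x17]=0x4b, mem[0x07]=0x16

MEM[0x0a,0x08,0x17,0x07] = 2c 8f 4b 16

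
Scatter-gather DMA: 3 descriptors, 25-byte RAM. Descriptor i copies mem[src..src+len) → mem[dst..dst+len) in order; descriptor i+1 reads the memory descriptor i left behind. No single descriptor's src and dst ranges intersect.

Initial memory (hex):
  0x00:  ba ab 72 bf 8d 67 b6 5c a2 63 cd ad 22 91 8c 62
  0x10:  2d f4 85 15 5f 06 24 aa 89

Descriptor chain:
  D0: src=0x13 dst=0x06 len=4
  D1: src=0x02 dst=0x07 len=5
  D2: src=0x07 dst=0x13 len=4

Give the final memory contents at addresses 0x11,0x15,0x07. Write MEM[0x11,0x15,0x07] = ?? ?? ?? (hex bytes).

#0 dst[0x06+4] := {0x15,0x5f,0x06,0x24}
#1 dst[0x07+5] := {0x72,0xbf,0x8d,0x67,0x15}
#2 dst[0x13+4] := {0x72,0xbf,0x8d,0x67}
query mem[0x11]=0xf4, mem[0x15]=0x8d, mem[0x07]=0x72

MEM[0x11,0x15,0x07] = f4 8d 72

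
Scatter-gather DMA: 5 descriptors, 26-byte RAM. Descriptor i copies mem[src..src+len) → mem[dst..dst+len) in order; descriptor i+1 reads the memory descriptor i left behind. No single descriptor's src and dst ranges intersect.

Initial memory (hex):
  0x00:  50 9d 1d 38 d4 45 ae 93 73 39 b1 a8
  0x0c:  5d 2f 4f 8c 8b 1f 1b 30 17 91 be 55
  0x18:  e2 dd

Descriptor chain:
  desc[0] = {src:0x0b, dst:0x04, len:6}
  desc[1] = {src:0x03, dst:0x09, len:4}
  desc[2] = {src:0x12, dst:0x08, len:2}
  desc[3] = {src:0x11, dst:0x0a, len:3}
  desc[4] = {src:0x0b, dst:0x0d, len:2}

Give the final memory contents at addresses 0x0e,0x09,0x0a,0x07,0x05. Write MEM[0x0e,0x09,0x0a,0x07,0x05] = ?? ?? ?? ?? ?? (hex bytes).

  after D0: wrote 6B at 0x04 = a85d2f4f8c8b
  after D1: wrote 4B at 0x09 = 38a85d2f
  after D2: wrote 2B at 0x08 = 1b30
  after D3: wrote 3B at 0x0a = 1f1b30
  after D4: wrote 2B at 0x0d = 1b30
query mem[0x0e]=0x30, mem[0x09]=0x30, mem[0x0a]=0x1f, mem[0x07]=0x4f, mem[0x05]=0x5d

MEM[0x0e,0x09,0x0a,0x07,0x05] = 30 30 1f 4f 5d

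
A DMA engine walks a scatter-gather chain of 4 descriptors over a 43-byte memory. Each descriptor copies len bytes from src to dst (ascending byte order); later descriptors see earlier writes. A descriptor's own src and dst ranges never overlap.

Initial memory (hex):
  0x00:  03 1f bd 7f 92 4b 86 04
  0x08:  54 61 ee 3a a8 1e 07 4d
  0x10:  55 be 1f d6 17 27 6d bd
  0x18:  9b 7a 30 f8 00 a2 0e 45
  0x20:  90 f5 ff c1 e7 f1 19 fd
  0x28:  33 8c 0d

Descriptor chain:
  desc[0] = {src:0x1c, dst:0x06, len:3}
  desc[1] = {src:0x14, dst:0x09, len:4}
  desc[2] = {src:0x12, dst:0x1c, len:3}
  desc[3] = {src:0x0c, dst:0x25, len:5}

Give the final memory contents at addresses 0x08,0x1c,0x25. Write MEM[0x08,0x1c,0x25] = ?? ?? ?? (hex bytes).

#0 dst[0x06+3] := {0x00,0xa2,0x0e}
#1 dst[0x09+4] := {0x17,0x27,0x6d,0xbd}
#2 dst[0x1c+3] := {0x1f,0xd6,0x17}
#3 dst[0x25+5] := {0xbd,0x1e,0x07,0x4d,0x55}
query mem[0x08]=0x0e, mem[0x1c]=0x1f, mem[0x25]=0xbd

MEM[0x08,0x1c,0x25] = 0e 1f bd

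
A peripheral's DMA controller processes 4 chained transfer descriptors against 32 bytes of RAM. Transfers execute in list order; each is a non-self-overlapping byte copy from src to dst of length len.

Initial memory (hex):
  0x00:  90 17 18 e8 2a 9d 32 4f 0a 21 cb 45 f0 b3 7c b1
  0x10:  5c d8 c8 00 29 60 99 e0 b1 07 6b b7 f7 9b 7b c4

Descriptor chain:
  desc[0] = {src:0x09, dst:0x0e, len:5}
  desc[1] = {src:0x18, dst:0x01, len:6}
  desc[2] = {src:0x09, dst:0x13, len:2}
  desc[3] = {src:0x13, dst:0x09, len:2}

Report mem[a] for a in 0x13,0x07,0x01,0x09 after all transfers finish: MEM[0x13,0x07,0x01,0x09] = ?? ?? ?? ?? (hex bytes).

MEM[0x13,0x07,0x01,0x09] = 21 4f b1 21

[0] 0x09->0x0e len=5 : 21 cb 45 f0 b3
[1] 0x18->0x01 len=6 : b1 07 6b b7 f7 9b
[2] 0x09->0x13 len=2 : 21 cb
[3] 0x13->0x09 len=2 : 21 cb
query mem[0x13]=0x21, mem[0x07]=0x4f, mem[0x01]=0xb1, mem[0x09]=0x21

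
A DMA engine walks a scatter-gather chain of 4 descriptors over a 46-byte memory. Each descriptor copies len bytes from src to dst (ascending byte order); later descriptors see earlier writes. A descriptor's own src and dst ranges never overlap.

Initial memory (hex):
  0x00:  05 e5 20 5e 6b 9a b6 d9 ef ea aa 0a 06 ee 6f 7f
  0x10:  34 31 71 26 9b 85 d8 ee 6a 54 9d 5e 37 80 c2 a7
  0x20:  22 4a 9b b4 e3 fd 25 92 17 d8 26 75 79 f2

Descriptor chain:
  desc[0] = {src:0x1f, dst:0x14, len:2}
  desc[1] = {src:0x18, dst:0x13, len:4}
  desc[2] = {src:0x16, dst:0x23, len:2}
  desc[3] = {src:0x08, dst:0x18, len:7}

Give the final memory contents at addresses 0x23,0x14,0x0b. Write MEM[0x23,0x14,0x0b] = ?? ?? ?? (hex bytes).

MEM[0x23,0x14,0x0b] = 5e 54 0a

  after D0: wrote 2B at 0x14 = a722
  after D1: wrote 4B at 0x13 = 6a549d5e
  after D2: wrote 2B at 0x23 = 5eee
  after D3: wrote 7B at 0x18 = efeaaa0a06ee6f
query mem[0x23]=0x5e, mem[0x14]=0x54, mem[0x0b]=0x0a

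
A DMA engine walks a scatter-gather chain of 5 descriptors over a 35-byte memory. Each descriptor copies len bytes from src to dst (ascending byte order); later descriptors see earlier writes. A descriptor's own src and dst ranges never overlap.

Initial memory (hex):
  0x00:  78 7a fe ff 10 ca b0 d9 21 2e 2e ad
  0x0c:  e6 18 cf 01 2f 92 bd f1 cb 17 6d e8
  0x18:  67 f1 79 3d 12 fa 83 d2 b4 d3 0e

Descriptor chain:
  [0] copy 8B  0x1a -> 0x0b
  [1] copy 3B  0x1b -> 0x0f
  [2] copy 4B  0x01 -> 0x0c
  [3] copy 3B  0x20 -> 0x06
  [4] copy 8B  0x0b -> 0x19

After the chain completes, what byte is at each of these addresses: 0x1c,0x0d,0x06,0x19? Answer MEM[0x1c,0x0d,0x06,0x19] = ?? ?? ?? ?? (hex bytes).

[0] 0x1a->0x0b len=8 : 79 3d 12 fa 83 d2 b4 d3
[1] 0x1b->0x0f len=3 : 3d 12 fa
[2] 0x01->0x0c len=4 : 7a fe ff 10
[3] 0x20->0x06 len=3 : b4 d3 0e
[4] 0x0b->0x19 len=8 : 79 7a fe ff 10 12 fa d3
query mem[0x1c]=0xff, mem[0x0d]=0xfe, mem[0x06]=0xb4, mem[0x19]=0x79

MEM[0x1c,0x0d,0x06,0x19] = ff fe b4 79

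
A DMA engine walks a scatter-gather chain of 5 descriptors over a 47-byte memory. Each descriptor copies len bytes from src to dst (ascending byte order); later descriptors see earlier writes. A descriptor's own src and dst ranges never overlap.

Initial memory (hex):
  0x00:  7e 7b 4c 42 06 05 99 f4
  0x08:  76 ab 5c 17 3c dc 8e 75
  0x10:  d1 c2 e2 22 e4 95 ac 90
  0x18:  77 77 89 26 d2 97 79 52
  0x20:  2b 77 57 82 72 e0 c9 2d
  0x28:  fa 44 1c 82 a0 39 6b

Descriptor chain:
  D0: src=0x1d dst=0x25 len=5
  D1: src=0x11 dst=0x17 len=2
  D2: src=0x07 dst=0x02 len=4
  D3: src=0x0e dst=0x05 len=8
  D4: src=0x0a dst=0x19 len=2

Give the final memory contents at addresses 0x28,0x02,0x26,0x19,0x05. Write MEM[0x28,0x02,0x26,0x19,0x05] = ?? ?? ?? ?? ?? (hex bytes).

MEM[0x28,0x02,0x26,0x19,0x05] = 2b f4 79 22 8e

  after D0: wrote 5B at 0x25 = 9779522b77
  after D1: wrote 2B at 0x17 = c2e2
  after D2: wrote 4B at 0x02 = f476ab5c
  after D3: wrote 8B at 0x05 = 8e75d1c2e222e495
  after D4: wrote 2B at 0x19 = 22e4
query mem[0x28]=0x2b, mem[0x02]=0xf4, mem[0x26]=0x79, mem[0x19]=0x22, mem[0x05]=0x8e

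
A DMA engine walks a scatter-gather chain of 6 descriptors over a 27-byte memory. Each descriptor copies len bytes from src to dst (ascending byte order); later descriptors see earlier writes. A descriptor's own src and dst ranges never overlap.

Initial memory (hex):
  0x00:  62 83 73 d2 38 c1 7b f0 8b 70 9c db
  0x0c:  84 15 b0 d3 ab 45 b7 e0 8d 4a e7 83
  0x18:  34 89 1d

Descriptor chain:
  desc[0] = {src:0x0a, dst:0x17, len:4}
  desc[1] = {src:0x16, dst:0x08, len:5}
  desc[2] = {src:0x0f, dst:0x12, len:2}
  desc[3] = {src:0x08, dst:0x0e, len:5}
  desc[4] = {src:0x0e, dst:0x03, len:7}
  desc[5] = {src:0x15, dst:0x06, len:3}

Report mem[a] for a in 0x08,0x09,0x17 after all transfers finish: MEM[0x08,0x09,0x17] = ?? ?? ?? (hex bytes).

D0: mem[0x17..0x1a] <- [9c db 84 15]
D1: mem[0x08..0x0c] <- [e7 9c db 84 15]
D2: mem[0x12..0x13] <- [d3 ab]
D3: mem[0x0e..0x12] <- [e7 9c db 84 15]
D4: mem[0x03..0x09] <- [e7 9c db 84 15 ab 8d]
D5: mem[0x06..0x08] <- [4a e7 9c]
query mem[0x08]=0x9c, mem[0x09]=0x8d, mem[0x17]=0x9c

MEM[0x08,0x09,0x17] = 9c 8d 9c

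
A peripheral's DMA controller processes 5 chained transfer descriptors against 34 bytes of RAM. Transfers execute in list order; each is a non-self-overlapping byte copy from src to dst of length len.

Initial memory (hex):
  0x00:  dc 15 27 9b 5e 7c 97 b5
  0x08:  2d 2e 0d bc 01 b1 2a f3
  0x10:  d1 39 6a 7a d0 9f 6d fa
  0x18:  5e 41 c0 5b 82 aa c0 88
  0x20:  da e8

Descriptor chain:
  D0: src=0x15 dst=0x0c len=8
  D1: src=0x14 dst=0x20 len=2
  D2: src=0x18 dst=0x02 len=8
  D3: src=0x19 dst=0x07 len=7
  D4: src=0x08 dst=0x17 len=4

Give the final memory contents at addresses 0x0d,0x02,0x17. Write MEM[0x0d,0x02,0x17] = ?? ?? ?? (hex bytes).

#0 dst[0x0c+8] := {0x9f,0x6d,0xfa,0x5e,0x41,0xc0,0x5b,0x82}
#1 dst[0x20+2] := {0xd0,0x9f}
#2 dst[0x02+8] := {0x5e,0x41,0xc0,0x5b,0x82,0xaa,0xc0,0x88}
#3 dst[0x07+7] := {0x41,0xc0,0x5b,0x82,0xaa,0xc0,0x88}
#4 dst[0x17+4] := {0xc0,0x5b,0x82,0xaa}
query mem[0x0d]=0x88, mem[0x02]=0x5e, mem[0x17]=0xc0

MEM[0x0d,0x02,0x17] = 88 5e c0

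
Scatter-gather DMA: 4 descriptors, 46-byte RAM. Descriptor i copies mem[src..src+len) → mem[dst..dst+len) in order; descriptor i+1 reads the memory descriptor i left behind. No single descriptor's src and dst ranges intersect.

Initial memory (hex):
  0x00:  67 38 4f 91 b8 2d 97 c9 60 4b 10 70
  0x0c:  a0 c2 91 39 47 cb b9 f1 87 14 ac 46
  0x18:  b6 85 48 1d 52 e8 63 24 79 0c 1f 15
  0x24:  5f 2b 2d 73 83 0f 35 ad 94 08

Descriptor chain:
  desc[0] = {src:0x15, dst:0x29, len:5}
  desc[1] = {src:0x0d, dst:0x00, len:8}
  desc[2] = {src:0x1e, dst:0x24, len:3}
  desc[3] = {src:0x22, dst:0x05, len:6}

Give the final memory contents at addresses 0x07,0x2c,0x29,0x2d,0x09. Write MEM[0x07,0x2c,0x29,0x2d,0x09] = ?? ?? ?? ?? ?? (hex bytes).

MEM[0x07,0x2c,0x29,0x2d,0x09] = 63 b6 14 85 79

[0] 0x15->0x29 len=5 : 14 ac 46 b6 85
[1] 0x0d->0x00 len=8 : c2 91 39 47 cb b9 f1 87
[2] 0x1e->0x24 len=3 : 63 24 79
[3] 0x22->0x05 len=6 : 1f 15 63 24 79 73
query mem[0x07]=0x63, mem[0x2c]=0xb6, mem[0x29]=0x14, mem[0x2d]=0x85, mem[0x09]=0x79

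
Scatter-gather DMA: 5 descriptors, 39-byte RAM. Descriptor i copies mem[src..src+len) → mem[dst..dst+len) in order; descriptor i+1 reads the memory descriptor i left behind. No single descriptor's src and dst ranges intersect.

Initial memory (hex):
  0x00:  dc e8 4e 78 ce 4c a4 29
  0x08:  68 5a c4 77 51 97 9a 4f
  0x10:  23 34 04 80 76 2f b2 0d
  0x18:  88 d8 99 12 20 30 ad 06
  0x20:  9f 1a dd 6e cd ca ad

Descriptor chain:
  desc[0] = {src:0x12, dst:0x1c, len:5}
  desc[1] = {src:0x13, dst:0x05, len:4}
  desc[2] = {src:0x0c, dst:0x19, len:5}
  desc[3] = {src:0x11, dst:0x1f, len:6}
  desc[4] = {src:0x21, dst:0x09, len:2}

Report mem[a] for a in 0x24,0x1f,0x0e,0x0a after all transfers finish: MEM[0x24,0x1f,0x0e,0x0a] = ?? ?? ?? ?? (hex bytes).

[0] 0x12->0x1c len=5 : 04 80 76 2f b2
[1] 0x13->0x05 len=4 : 80 76 2f b2
[2] 0x0c->0x19 len=5 : 51 97 9a 4f 23
[3] 0x11->0x1f len=6 : 34 04 80 76 2f b2
[4] 0x21->0x09 len=2 : 80 76
query mem[0x24]=0xb2, mem[0x1f]=0x34, mem[0x0e]=0x9a, mem[0x0a]=0x76

MEM[0x24,0x1f,0x0e,0x0a] = b2 34 9a 76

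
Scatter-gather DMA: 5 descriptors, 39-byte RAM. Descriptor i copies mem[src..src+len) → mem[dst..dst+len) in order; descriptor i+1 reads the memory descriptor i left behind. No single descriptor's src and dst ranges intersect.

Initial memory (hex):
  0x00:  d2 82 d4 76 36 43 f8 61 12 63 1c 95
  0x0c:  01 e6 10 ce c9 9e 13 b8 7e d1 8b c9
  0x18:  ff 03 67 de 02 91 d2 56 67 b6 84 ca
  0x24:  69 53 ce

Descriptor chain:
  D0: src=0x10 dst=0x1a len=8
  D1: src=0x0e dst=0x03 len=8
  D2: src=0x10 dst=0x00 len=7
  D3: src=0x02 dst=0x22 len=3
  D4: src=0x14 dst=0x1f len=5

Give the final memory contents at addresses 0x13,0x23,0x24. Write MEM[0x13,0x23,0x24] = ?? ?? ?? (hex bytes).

D0: mem[0x1a..0x21] <- [c9 9e 13 b8 7e d1 8b c9]
D1: mem[0x03..0x0a] <- [10 ce c9 9e 13 b8 7e d1]
D2: mem[0x00..0x06] <- [c9 9e 13 b8 7e d1 8b]
D3: mem[0x22..0x24] <- [13 b8 7e]
D4: mem[0x1f..0x23] <- [7e d1 8b c9 ff]
query mem[0x13]=0xb8, mem[0x23]=0xff, mem[0x24]=0x7e

MEM[0x13,0x23,0x24] = b8 ff 7e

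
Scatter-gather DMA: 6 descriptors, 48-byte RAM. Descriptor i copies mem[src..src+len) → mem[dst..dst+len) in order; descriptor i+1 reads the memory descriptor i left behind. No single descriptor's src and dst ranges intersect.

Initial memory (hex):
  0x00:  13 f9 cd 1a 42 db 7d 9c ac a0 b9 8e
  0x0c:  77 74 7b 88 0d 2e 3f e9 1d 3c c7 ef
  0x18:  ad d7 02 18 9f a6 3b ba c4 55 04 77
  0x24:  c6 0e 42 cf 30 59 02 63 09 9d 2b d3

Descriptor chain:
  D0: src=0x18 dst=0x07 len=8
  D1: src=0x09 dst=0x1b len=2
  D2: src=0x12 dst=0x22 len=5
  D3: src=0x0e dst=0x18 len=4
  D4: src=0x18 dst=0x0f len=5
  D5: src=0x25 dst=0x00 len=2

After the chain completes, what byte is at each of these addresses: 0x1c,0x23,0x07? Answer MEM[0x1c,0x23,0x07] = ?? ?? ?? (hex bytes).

D0: mem[0x07..0x0e] <- [ad d7 02 18 9f a6 3b ba]
D1: mem[0x1b..0x1c] <- [02 18]
D2: mem[0x22..0x26] <- [3f e9 1d 3c c7]
D3: mem[0x18..0x1b] <- [ba 88 0d 2e]
D4: mem[0x0f..0x13] <- [ba 88 0d 2e 18]
D5: mem[0x00..0x01] <- [3c c7]
query mem[0x1c]=0x18, mem[0x23]=0xe9, mem[0x07]=0xad

MEM[0x1c,0x23,0x07] = 18 e9 ad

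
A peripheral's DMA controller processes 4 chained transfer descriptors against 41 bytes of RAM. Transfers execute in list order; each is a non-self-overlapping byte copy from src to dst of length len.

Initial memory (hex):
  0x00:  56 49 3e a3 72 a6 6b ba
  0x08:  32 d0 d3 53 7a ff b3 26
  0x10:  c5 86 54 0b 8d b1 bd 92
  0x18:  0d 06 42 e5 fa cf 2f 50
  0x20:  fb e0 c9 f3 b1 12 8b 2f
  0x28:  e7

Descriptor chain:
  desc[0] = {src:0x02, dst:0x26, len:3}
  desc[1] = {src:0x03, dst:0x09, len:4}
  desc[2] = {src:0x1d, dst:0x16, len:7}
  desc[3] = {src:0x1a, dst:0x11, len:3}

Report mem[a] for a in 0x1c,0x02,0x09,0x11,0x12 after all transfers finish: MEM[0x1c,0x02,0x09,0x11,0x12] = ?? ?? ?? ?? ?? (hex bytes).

  after D0: wrote 3B at 0x26 = 3ea372
  after D1: wrote 4B at 0x09 = a372a66b
  after D2: wrote 7B at 0x16 = cf2f50fbe0c9f3
  after D3: wrote 3B at 0x11 = e0c9f3
query mem[0x1c]=0xf3, mem[0x02]=0x3e, mem[0x09]=0xa3, mem[0x11]=0xe0, mem[0x12]=0xc9

MEM[0x1c,0x02,0x09,0x11,0x12] = f3 3e a3 e0 c9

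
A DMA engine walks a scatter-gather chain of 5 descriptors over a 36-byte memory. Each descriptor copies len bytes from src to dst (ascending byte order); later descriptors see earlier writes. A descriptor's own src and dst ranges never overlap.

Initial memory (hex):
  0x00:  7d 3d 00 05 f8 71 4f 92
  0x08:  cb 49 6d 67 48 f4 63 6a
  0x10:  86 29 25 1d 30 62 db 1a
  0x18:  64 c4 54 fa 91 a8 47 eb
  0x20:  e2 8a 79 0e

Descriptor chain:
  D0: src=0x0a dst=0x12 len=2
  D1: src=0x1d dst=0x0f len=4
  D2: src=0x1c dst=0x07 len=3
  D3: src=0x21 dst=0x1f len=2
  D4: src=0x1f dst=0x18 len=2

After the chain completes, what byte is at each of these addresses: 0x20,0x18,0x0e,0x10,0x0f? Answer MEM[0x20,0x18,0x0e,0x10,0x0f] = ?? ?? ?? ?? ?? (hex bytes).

  after D0: wrote 2B at 0x12 = 6d67
  after D1: wrote 4B at 0x0f = a847ebe2
  after D2: wrote 3B at 0x07 = 91a847
  after D3: wrote 2B at 0x1f = 8a79
  after D4: wrote 2B at 0x18 = 8a79
query mem[0x20]=0x79, mem[0x18]=0x8a, mem[0x0e]=0x63, mem[0x10]=0x47, mem[0x0f]=0xa8

MEM[0x20,0x18,0x0e,0x10,0x0f] = 79 8a 63 47 a8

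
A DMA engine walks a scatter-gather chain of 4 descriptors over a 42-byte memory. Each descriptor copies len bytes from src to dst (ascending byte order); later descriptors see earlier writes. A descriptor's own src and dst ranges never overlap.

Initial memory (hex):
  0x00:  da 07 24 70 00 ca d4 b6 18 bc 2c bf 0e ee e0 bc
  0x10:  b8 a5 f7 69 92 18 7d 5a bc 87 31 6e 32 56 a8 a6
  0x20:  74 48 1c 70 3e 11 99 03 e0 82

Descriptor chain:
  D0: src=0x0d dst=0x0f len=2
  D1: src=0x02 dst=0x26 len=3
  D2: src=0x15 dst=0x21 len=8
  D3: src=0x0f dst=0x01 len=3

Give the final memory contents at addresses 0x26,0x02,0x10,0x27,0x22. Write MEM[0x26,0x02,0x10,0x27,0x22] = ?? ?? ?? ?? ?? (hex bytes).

MEM[0x26,0x02,0x10,0x27,0x22] = 31 e0 e0 6e 7d

#0 dst[0x0f+2] := {0xee,0xe0}
#1 dst[0x26+3] := {0x24,0x70,0x00}
#2 dst[0x21+8] := {0x18,0x7d,0x5a,0xbc,0x87,0x31,0x6e,0x32}
#3 dst[0x01+3] := {0xee,0xe0,0xa5}
query mem[0x26]=0x31, mem[0x02]=0xe0, mem[0x10]=0xe0, mem[0x27]=0x6e, mem[0x22]=0x7d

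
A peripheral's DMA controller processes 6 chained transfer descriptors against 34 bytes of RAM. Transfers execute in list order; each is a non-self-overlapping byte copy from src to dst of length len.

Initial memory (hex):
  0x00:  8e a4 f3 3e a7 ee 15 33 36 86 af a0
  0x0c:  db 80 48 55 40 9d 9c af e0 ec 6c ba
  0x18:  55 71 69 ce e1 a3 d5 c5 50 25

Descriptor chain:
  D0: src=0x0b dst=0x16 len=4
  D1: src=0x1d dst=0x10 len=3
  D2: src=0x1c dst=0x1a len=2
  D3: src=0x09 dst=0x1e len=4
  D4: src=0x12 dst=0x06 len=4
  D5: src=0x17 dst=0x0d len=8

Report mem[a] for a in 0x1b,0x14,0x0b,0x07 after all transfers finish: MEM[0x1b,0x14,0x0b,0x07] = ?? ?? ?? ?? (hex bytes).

MEM[0x1b,0x14,0x0b,0x07] = a3 86 a0 af

#0 dst[0x16+4] := {0xa0,0xdb,0x80,0x48}
#1 dst[0x10+3] := {0xa3,0xd5,0xc5}
#2 dst[0x1a+2] := {0xe1,0xa3}
#3 dst[0x1e+4] := {0x86,0xaf,0xa0,0xdb}
#4 dst[0x06+4] := {0xc5,0xaf,0xe0,0xec}
#5 dst[0x0d+8] := {0xdb,0x80,0x48,0xe1,0xa3,0xe1,0xa3,0x86}
query mem[0x1b]=0xa3, mem[0x14]=0x86, mem[0x0b]=0xa0, mem[0x07]=0xaf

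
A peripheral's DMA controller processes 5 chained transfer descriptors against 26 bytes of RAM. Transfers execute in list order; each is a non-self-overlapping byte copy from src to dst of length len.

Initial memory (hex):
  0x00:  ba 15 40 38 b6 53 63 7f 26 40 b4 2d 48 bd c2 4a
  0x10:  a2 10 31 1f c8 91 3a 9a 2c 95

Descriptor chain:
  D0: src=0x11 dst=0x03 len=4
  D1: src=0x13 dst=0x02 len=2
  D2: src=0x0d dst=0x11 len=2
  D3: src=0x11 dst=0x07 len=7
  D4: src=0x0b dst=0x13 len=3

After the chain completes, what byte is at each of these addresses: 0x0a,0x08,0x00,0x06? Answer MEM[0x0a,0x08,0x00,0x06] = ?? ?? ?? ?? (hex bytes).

#0 dst[0x03+4] := {0x10,0x31,0x1f,0xc8}
#1 dst[0x02+2] := {0x1f,0xc8}
#2 dst[0x11+2] := {0xbd,0xc2}
#3 dst[0x07+7] := {0xbd,0xc2,0x1f,0xc8,0x91,0x3a,0x9a}
#4 dst[0x13+3] := {0x91,0x3a,0x9a}
query mem[0x0a]=0xc8, mem[0x08]=0xc2, mem[0x00]=0xba, mem[0x06]=0xc8

MEM[0x0a,0x08,0x00,0x06] = c8 c2 ba c8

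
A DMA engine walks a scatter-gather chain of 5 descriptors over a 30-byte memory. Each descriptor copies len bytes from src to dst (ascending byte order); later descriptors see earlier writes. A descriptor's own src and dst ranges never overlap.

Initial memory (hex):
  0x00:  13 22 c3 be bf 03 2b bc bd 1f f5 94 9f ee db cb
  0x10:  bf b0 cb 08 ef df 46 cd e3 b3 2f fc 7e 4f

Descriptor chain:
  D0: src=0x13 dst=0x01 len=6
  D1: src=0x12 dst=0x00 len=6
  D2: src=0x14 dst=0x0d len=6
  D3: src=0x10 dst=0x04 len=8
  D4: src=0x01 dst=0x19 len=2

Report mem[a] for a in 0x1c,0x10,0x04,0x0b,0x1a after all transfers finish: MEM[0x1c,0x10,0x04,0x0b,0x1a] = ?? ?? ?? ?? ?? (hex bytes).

D0: mem[0x01..0x06] <- [08 ef df 46 cd e3]
D1: mem[0x00..0x05] <- [cb 08 ef df 46 cd]
D2: mem[0x0d..0x12] <- [ef df 46 cd e3 b3]
D3: mem[0x04..0x0b] <- [cd e3 b3 08 ef df 46 cd]
D4: mem[0x19..0x1a] <- [08 ef]
query mem[0x1c]=0x7e, mem[0x10]=0xcd, mem[0x04]=0xcd, mem[0x0b]=0xcd, mem[0x1a]=0xef

MEM[0x1c,0x10,0x04,0x0b,0x1a] = 7e cd cd cd ef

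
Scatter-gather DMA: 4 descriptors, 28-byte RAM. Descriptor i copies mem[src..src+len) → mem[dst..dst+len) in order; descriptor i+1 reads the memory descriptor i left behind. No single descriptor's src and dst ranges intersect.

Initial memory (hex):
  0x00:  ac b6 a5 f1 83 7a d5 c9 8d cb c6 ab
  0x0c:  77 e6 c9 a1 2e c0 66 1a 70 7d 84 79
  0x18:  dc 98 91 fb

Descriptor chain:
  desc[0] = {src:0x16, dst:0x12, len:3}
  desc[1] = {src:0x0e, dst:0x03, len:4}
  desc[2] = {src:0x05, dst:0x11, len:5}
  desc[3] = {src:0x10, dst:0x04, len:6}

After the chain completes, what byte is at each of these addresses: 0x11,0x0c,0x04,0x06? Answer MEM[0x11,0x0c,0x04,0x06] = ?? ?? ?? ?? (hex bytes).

MEM[0x11,0x0c,0x04,0x06] = 2e 77 2e c0

  after D0: wrote 3B at 0x12 = 8479dc
  after D1: wrote 4B at 0x03 = c9a12ec0
  after D2: wrote 5B at 0x11 = 2ec0c98dcb
  after D3: wrote 6B at 0x04 = 2e2ec0c98dcb
query mem[0x11]=0x2e, mem[0x0c]=0x77, mem[0x04]=0x2e, mem[0x06]=0xc0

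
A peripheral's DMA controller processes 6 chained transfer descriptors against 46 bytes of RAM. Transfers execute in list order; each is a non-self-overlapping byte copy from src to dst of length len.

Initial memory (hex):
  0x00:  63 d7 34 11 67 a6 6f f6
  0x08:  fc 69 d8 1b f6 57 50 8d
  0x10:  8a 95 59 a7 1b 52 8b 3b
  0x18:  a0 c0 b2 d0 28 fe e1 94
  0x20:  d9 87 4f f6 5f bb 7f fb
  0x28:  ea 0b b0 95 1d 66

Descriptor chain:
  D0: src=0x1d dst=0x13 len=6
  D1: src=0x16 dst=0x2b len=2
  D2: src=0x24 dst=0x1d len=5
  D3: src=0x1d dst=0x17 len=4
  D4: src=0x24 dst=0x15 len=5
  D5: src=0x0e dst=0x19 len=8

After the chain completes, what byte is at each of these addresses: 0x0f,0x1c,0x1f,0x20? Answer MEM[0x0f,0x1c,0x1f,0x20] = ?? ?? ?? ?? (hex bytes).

MEM[0x0f,0x1c,0x1f,0x20] = 8d 95 e1 5f

  after D0: wrote 6B at 0x13 = fee194d9874f
  after D1: wrote 2B at 0x2b = d987
  after D2: wrote 5B at 0x1d = 5fbb7ffbea
  after D3: wrote 4B at 0x17 = 5fbb7ffb
  after D4: wrote 5B at 0x15 = 5fbb7ffbea
  after D5: wrote 8B at 0x19 = 508d8a9559fee15f
query mem[0x0f]=0x8d, mem[0x1c]=0x95, mem[0x1f]=0xe1, mem[0x20]=0x5f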